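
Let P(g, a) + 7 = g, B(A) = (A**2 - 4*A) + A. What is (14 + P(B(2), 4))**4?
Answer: 625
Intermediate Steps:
B(A) = A**2 - 3*A
P(g, a) = -7 + g
(14 + P(B(2), 4))**4 = (14 + (-7 + 2*(-3 + 2)))**4 = (14 + (-7 + 2*(-1)))**4 = (14 + (-7 - 2))**4 = (14 - 9)**4 = 5**4 = 625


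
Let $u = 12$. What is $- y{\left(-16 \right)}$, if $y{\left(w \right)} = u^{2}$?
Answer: $-144$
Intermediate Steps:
$y{\left(w \right)} = 144$ ($y{\left(w \right)} = 12^{2} = 144$)
$- y{\left(-16 \right)} = \left(-1\right) 144 = -144$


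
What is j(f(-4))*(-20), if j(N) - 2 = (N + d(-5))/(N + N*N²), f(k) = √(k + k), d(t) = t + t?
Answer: -260/7 + 50*I*√2/7 ≈ -37.143 + 10.102*I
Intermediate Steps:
d(t) = 2*t
f(k) = √2*√k (f(k) = √(2*k) = √2*√k)
j(N) = 2 + (-10 + N)/(N + N³) (j(N) = 2 + (N + 2*(-5))/(N + N*N²) = 2 + (N - 10)/(N + N³) = 2 + (-10 + N)/(N + N³))
j(f(-4))*(-20) = ((-10 + 2*(√2*√(-4))³ + 3*(√2*√(-4)))/(√2*√(-4) + (√2*√(-4))³))*(-20) = ((-10 + 2*(√2*(2*I))³ + 3*(√2*(2*I)))/(√2*(2*I) + (√2*(2*I))³))*(-20) = ((-10 + 2*(2*I*√2)³ + 3*(2*I*√2))/(2*I*√2 + (2*I*√2)³))*(-20) = ((-10 + 2*(-16*I*√2) + 6*I*√2)/(2*I*√2 - 16*I*√2))*(-20) = ((-10 - 32*I*√2 + 6*I*√2)/((-14*I*√2)))*(-20) = ((I*√2/28)*(-10 - 26*I*√2))*(-20) = (I*√2*(-10 - 26*I*√2)/28)*(-20) = -5*I*√2*(-10 - 26*I*√2)/7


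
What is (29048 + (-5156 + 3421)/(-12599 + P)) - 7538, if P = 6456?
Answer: 132137665/6143 ≈ 21510.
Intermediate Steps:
(29048 + (-5156 + 3421)/(-12599 + P)) - 7538 = (29048 + (-5156 + 3421)/(-12599 + 6456)) - 7538 = (29048 - 1735/(-6143)) - 7538 = (29048 - 1735*(-1/6143)) - 7538 = (29048 + 1735/6143) - 7538 = 178443599/6143 - 7538 = 132137665/6143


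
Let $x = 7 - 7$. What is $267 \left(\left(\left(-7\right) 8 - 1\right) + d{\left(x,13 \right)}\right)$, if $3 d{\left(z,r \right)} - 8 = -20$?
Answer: $-16287$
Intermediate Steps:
$x = 0$ ($x = 7 - 7 = 0$)
$d{\left(z,r \right)} = -4$ ($d{\left(z,r \right)} = \frac{8}{3} + \frac{1}{3} \left(-20\right) = \frac{8}{3} - \frac{20}{3} = -4$)
$267 \left(\left(\left(-7\right) 8 - 1\right) + d{\left(x,13 \right)}\right) = 267 \left(\left(\left(-7\right) 8 - 1\right) - 4\right) = 267 \left(\left(-56 - 1\right) - 4\right) = 267 \left(-57 - 4\right) = 267 \left(-61\right) = -16287$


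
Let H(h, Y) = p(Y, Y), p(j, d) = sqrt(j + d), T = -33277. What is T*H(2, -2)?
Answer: -66554*I ≈ -66554.0*I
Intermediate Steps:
p(j, d) = sqrt(d + j)
H(h, Y) = sqrt(2)*sqrt(Y) (H(h, Y) = sqrt(Y + Y) = sqrt(2*Y) = sqrt(2)*sqrt(Y))
T*H(2, -2) = -33277*sqrt(2)*sqrt(-2) = -33277*sqrt(2)*I*sqrt(2) = -66554*I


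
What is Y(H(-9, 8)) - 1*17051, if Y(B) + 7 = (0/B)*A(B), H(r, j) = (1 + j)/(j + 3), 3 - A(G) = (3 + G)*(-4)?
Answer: -17058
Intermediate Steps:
A(G) = 15 + 4*G (A(G) = 3 - (3 + G)*(-4) = 3 - (-12 - 4*G) = 3 + (12 + 4*G) = 15 + 4*G)
H(r, j) = (1 + j)/(3 + j)
Y(B) = -7 (Y(B) = -7 + (0/B)*(15 + 4*B) = -7 + 0*(15 + 4*B) = -7 + 0 = -7)
Y(H(-9, 8)) - 1*17051 = -7 - 1*17051 = -7 - 17051 = -17058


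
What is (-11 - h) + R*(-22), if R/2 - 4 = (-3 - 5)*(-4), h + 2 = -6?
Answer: -1587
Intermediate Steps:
h = -8 (h = -2 - 6 = -8)
R = 72 (R = 8 + 2*((-3 - 5)*(-4)) = 8 + 2*(-8*(-4)) = 8 + 2*32 = 8 + 64 = 72)
(-11 - h) + R*(-22) = (-11 - 1*(-8)) + 72*(-22) = (-11 + 8) - 1584 = -3 - 1584 = -1587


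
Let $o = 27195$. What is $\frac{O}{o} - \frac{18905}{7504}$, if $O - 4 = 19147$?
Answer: $- \frac{52916053}{29153040} \approx -1.8151$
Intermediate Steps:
$O = 19151$ ($O = 4 + 19147 = 19151$)
$\frac{O}{o} - \frac{18905}{7504} = \frac{19151}{27195} - \frac{18905}{7504} = - \frac{52916053}{29153040}$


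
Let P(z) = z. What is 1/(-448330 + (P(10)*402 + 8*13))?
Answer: -1/444206 ≈ -2.2512e-6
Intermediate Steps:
1/(-448330 + (P(10)*402 + 8*13)) = 1/(-448330 + (10*402 + 8*13)) = 1/(-448330 + (4020 + 104)) = 1/(-448330 + 4124) = 1/(-444206) = -1/444206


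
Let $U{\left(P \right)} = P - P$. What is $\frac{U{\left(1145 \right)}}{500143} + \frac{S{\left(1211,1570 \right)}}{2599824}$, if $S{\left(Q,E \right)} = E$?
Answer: $\frac{785}{1299912} \approx 0.00060389$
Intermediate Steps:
$U{\left(P \right)} = 0$
$\frac{U{\left(1145 \right)}}{500143} + \frac{S{\left(1211,1570 \right)}}{2599824} = \frac{0}{500143} + \frac{1570}{2599824} = 0 \cdot \frac{1}{500143} + 1570 \cdot \frac{1}{2599824} = 0 + \frac{785}{1299912} = \frac{785}{1299912}$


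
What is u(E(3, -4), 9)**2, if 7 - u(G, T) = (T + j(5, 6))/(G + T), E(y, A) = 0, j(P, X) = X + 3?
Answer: 25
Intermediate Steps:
j(P, X) = 3 + X
u(G, T) = 7 - (9 + T)/(G + T) (u(G, T) = 7 - (T + (3 + 6))/(G + T) = 7 - (T + 9)/(G + T) = 7 - (9 + T)/(G + T))
u(E(3, -4), 9)**2 = ((-9 + 6*9 + 7*0)/(0 + 9))**2 = ((-9 + 54 + 0)/9)**2 = ((1/9)*45)**2 = 5**2 = 25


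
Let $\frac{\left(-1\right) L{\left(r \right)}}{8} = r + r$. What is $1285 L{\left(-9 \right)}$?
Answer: $185040$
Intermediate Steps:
$L{\left(r \right)} = - 16 r$ ($L{\left(r \right)} = - 8 \left(r + r\right) = - 8 \cdot 2 r = - 16 r$)
$1285 L{\left(-9 \right)} = 1285 \left(\left(-16\right) \left(-9\right)\right) = 1285 \cdot 144 = 185040$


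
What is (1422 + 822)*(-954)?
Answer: -2140776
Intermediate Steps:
(1422 + 822)*(-954) = 2244*(-954) = -2140776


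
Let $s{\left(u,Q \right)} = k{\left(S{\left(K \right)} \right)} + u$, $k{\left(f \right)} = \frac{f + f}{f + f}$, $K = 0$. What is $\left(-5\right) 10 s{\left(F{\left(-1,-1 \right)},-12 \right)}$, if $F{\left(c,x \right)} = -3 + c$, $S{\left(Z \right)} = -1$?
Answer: $150$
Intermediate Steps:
$k{\left(f \right)} = 1$ ($k{\left(f \right)} = \frac{2 f}{2 f} = 2 f \frac{1}{2 f} = 1$)
$s{\left(u,Q \right)} = 1 + u$
$\left(-5\right) 10 s{\left(F{\left(-1,-1 \right)},-12 \right)} = \left(-5\right) 10 \left(1 - 4\right) = - 50 \left(1 - 4\right) = \left(-50\right) \left(-3\right) = 150$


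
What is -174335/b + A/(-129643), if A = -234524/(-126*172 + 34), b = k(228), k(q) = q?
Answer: -244523625645431/319794536676 ≈ -764.63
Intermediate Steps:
b = 228
A = 117262/10819 (A = -234524/(-21672 + 34) = -234524/(-21638) = -234524*(-1/21638) = 117262/10819 ≈ 10.839)
-174335/b + A/(-129643) = -174335/228 + (117262/10819)/(-129643) = -174335*1/228 + (117262/10819)*(-1/129643) = -174335/228 - 117262/1402607617 = -244523625645431/319794536676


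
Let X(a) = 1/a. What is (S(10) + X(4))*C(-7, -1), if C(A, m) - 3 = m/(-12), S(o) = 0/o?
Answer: 37/48 ≈ 0.77083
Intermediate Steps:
S(o) = 0
C(A, m) = 3 - m/12 (C(A, m) = 3 + m/(-12) = 3 + m*(-1/12) = 3 - m/12)
X(a) = 1/a
(S(10) + X(4))*C(-7, -1) = (0 + 1/4)*(3 - 1/12*(-1)) = (0 + ¼)*(3 + 1/12) = (¼)*(37/12) = 37/48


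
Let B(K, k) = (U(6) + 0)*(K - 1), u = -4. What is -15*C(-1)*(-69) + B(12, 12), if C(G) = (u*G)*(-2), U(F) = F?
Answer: -8214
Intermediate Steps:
C(G) = 8*G (C(G) = -4*G*(-2) = 8*G)
B(K, k) = -6 + 6*K (B(K, k) = (6 + 0)*(K - 1) = 6*(-1 + K) = -6 + 6*K)
-15*C(-1)*(-69) + B(12, 12) = -120*(-1)*(-69) + (-6 + 6*12) = -15*(-8)*(-69) + (-6 + 72) = 120*(-69) + 66 = -8280 + 66 = -8214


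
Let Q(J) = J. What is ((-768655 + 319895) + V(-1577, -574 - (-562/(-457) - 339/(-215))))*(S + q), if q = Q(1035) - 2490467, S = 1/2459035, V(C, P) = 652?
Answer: 2743138120162468852/2459035 ≈ 1.1155e+12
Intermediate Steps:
S = 1/2459035 ≈ 4.0666e-7
q = -2489432 (q = 1035 - 2490467 = -2489432)
((-768655 + 319895) + V(-1577, -574 - (-562/(-457) - 339/(-215))))*(S + q) = ((-768655 + 319895) + 652)*(1/2459035 - 2489432) = (-448760 + 652)*(-6121600418119/2459035) = -448108*(-6121600418119/2459035) = 2743138120162468852/2459035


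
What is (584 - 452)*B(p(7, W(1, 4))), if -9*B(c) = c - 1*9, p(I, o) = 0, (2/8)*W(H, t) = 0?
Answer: 132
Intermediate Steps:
W(H, t) = 0 (W(H, t) = 4*0 = 0)
B(c) = 1 - c/9 (B(c) = -(c - 1*9)/9 = -(c - 9)/9 = -(-9 + c)/9 = 1 - c/9)
(584 - 452)*B(p(7, W(1, 4))) = (584 - 452)*(1 - ⅑*0) = 132*(1 + 0) = 132*1 = 132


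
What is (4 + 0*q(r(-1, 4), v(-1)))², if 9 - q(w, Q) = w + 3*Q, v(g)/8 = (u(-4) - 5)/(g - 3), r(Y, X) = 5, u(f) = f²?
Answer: 16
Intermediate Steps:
v(g) = 88/(-3 + g) (v(g) = 8*(((-4)² - 5)/(g - 3)) = 8*((16 - 5)/(-3 + g)) = 8*(11/(-3 + g)) = 88/(-3 + g))
q(w, Q) = 9 - w - 3*Q (q(w, Q) = 9 - (w + 3*Q) = 9 + (-w - 3*Q) = 9 - w - 3*Q)
(4 + 0*q(r(-1, 4), v(-1)))² = (4 + 0*(9 - 1*5 - 264/(-3 - 1)))² = (4 + 0*(9 - 5 - 264/(-4)))² = (4 + 0*(9 - 5 - 264*(-1)/4))² = (4 + 0*(9 - 5 - 3*(-22)))² = (4 + 0*(9 - 5 + 66))² = (4 + 0*70)² = (4 + 0)² = 4² = 16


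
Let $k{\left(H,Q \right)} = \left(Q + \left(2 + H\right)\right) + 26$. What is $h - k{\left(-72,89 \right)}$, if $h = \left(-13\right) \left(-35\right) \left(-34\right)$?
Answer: $-15515$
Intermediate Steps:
$k{\left(H,Q \right)} = 28 + H + Q$ ($k{\left(H,Q \right)} = \left(2 + H + Q\right) + 26 = 28 + H + Q$)
$h = -15470$ ($h = 455 \left(-34\right) = -15470$)
$h - k{\left(-72,89 \right)} = -15470 - \left(28 - 72 + 89\right) = -15470 - 45 = -15515$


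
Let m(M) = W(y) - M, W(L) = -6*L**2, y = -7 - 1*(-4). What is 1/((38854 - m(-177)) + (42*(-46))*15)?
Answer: 1/9751 ≈ 0.00010255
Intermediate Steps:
y = -3 (y = -7 + 4 = -3)
m(M) = -54 - M (m(M) = -6*(-3)**2 - M = -6*9 - M = -54 - M)
1/((38854 - m(-177)) + (42*(-46))*15) = 1/((38854 - (-54 - 1*(-177))) + (42*(-46))*15) = 1/((38854 - (-54 + 177)) - 1932*15) = 1/((38854 - 1*123) - 28980) = 1/((38854 - 123) - 28980) = 1/(38731 - 28980) = 1/9751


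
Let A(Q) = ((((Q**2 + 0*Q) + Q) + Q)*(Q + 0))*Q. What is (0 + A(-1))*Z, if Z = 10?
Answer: -10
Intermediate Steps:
A(Q) = Q**2*(Q**2 + 2*Q) (A(Q) = ((((Q**2 + 0) + Q) + Q)*Q)*Q = (((Q**2 + Q) + Q)*Q)*Q = (((Q + Q**2) + Q)*Q)*Q = ((Q**2 + 2*Q)*Q)*Q = (Q*(Q**2 + 2*Q))*Q = Q**2*(Q**2 + 2*Q))
(0 + A(-1))*Z = (0 + (-1)**3*(2 - 1))*10 = (0 - 1*1)*10 = (0 - 1)*10 = -1*10 = -10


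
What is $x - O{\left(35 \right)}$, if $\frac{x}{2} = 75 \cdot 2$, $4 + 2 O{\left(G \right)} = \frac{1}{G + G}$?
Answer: $\frac{42279}{140} \approx 301.99$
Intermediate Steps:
$O{\left(G \right)} = -2 + \frac{1}{4 G}$ ($O{\left(G \right)} = -2 + \frac{1}{2 \left(G + G\right)} = -2 + \frac{1}{2 \cdot 2 G} = -2 + \frac{\frac{1}{2} \frac{1}{G}}{2} = -2 + \frac{1}{4 G}$)
$x = 300$ ($x = 2 \cdot 75 \cdot 2 = 2 \cdot 150 = 300$)
$x - O{\left(35 \right)} = 300 - \left(-2 + \frac{1}{4 \cdot 35}\right) = 300 - \left(-2 + \frac{1}{4} \cdot \frac{1}{35}\right) = 300 - \left(-2 + \frac{1}{140}\right) = 300 - - \frac{279}{140} = 300 + \frac{279}{140} = \frac{42279}{140}$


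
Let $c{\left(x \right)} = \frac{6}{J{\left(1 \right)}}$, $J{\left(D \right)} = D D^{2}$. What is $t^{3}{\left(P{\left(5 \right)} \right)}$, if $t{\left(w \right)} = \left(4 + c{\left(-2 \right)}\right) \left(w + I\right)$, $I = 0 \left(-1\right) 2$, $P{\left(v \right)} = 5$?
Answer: $125000$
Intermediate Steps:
$J{\left(D \right)} = D^{3}$
$c{\left(x \right)} = 6$ ($c{\left(x \right)} = \frac{6}{1^{3}} = \frac{6}{1} = 6 \cdot 1 = 6$)
$I = 0$ ($I = 0 \cdot 2 = 0$)
$t{\left(w \right)} = 10 w$ ($t{\left(w \right)} = \left(4 + 6\right) \left(w + 0\right) = 10 w$)
$t^{3}{\left(P{\left(5 \right)} \right)} = \left(10 \cdot 5\right)^{3} = 50^{3} = 125000$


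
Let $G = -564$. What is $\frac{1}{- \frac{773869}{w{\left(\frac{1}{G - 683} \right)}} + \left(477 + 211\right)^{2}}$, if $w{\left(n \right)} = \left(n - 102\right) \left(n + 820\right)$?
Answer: $\frac{130061848105}{61565198802672941} \approx 2.1126 \cdot 10^{-6}$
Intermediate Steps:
$w{\left(n \right)} = \left(-102 + n\right) \left(820 + n\right)$
$\frac{1}{- \frac{773869}{w{\left(\frac{1}{G - 683} \right)}} + \left(477 + 211\right)^{2}} = \frac{1}{- \frac{773869}{-83640 + \left(\frac{1}{-564 - 683}\right)^{2} + \frac{718}{-564 - 683}} + \left(477 + 211\right)^{2}} = \frac{1}{- \frac{773869}{-83640 + \left(\frac{1}{-1247}\right)^{2} + \frac{718}{-1247}} + 688^{2}} = \frac{1}{- \frac{773869}{-83640 + \left(- \frac{1}{1247}\right)^{2} + 718 \left(- \frac{1}{1247}\right)} + 473344} = \frac{1}{- \frac{773869}{-83640 + \frac{1}{1555009} - \frac{718}{1247}} + 473344} = \frac{1}{- \frac{773869}{- \frac{130061848105}{1555009}} + 473344} = \frac{1}{\left(-773869\right) \left(- \frac{1555009}{130061848105}\right) + 473344} = \frac{1}{\frac{1203373259821}{130061848105} + 473344} = \frac{1}{\frac{61565198802672941}{130061848105}} = \frac{130061848105}{61565198802672941}$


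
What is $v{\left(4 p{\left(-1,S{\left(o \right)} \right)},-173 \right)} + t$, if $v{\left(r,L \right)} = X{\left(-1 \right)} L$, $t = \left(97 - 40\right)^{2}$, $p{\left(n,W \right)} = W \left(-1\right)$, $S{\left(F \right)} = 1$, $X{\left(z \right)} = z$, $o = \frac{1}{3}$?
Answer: $3422$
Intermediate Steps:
$o = \frac{1}{3} \approx 0.33333$
$p{\left(n,W \right)} = - W$
$t = 3249$ ($t = 57^{2} = 3249$)
$v{\left(r,L \right)} = - L$
$v{\left(4 p{\left(-1,S{\left(o \right)} \right)},-173 \right)} + t = \left(-1\right) \left(-173\right) + 3249 = 173 + 3249 = 3422$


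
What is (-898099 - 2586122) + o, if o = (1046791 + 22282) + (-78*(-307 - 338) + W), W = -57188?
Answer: -2422026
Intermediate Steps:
o = 1062195 (o = (1046791 + 22282) + (-78*(-307 - 338) - 57188) = 1069073 + (-78*(-645) - 57188) = 1069073 + (50310 - 57188) = 1069073 - 6878 = 1062195)
(-898099 - 2586122) + o = (-898099 - 2586122) + 1062195 = -3484221 + 1062195 = -2422026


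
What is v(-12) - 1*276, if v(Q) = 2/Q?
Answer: -1657/6 ≈ -276.17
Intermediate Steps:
v(-12) - 1*276 = 2/(-12) - 1*276 = 2*(-1/12) - 276 = -⅙ - 276 = -1657/6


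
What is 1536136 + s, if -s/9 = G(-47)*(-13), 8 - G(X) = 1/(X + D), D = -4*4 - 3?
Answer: 33815623/22 ≈ 1.5371e+6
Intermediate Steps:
D = -19 (D = -16 - 3 = -19)
G(X) = 8 - 1/(-19 + X) (G(X) = 8 - 1/(X - 19) = 8 - 1/(-19 + X))
s = 20631/22 (s = -9*(-153 + 8*(-47))/(-19 - 47)*(-13) = -9*(-153 - 376)/(-66)*(-13) = -9*(-1/66*(-529))*(-13) = -1587*(-13)/22 = -9*(-6877/66) = 20631/22 ≈ 937.77)
1536136 + s = 1536136 + 20631/22 = 33815623/22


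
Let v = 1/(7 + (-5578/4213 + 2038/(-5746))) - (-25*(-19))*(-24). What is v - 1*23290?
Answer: -765810929831/64409002 ≈ -11890.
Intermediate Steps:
v = 734274726749/64409002 (v = 1/(7 + (-5578*1/4213 + 2038*(-1/5746))) - 475*(-24) = 1/(7 + (-5578/4213 - 1019/2873)) - 1*(-11400) = 1/(7 - 20318641/12103949) + 11400 = 1/(64409002/12103949) + 11400 = 12103949/64409002 + 11400 = 734274726749/64409002 ≈ 11400.)
v - 1*23290 = 734274726749/64409002 - 1*23290 = 734274726749/64409002 - 23290 = -765810929831/64409002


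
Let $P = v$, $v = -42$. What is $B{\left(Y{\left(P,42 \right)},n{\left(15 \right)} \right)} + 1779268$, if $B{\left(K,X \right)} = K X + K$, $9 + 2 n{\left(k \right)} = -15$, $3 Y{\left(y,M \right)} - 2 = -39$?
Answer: $\frac{5338211}{3} \approx 1.7794 \cdot 10^{6}$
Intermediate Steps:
$P = -42$
$Y{\left(y,M \right)} = - \frac{37}{3}$ ($Y{\left(y,M \right)} = \frac{2}{3} + \frac{1}{3} \left(-39\right) = \frac{2}{3} - 13 = - \frac{37}{3}$)
$n{\left(k \right)} = -12$ ($n{\left(k \right)} = - \frac{9}{2} + \frac{1}{2} \left(-15\right) = - \frac{9}{2} - \frac{15}{2} = -12$)
$B{\left(K,X \right)} = K + K X$
$B{\left(Y{\left(P,42 \right)},n{\left(15 \right)} \right)} + 1779268 = - \frac{37 \left(1 - 12\right)}{3} + 1779268 = \left(- \frac{37}{3}\right) \left(-11\right) + 1779268 = \frac{407}{3} + 1779268 = \frac{5338211}{3}$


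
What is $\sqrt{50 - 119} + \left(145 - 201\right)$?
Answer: $-56 + i \sqrt{69} \approx -56.0 + 8.3066 i$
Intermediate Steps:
$\sqrt{50 - 119} + \left(145 - 201\right) = \sqrt{-69} + \left(145 - 201\right) = i \sqrt{69} - 56 = -56 + i \sqrt{69}$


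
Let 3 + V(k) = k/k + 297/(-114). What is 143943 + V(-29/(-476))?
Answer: 5469659/38 ≈ 1.4394e+5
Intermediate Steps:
V(k) = -175/38 (V(k) = -3 + (k/k + 297/(-114)) = -3 + (1 + 297*(-1/114)) = -3 + (1 - 99/38) = -3 - 61/38 = -175/38)
143943 + V(-29/(-476)) = 143943 - 175/38 = 5469659/38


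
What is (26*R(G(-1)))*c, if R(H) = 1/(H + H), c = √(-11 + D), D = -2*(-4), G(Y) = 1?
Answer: 13*I*√3 ≈ 22.517*I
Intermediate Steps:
D = 8
c = I*√3 (c = √(-11 + 8) = √(-3) = I*√3 ≈ 1.732*I)
R(H) = 1/(2*H)
(26*R(G(-1)))*c = (26*((½)/1))*(I*√3) = (26*((½)*1))*(I*√3) = (26*(½))*(I*√3) = 13*(I*√3) = 13*I*√3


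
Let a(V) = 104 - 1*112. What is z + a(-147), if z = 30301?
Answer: 30293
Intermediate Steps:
a(V) = -8 (a(V) = 104 - 112 = -8)
z + a(-147) = 30301 - 8 = 30293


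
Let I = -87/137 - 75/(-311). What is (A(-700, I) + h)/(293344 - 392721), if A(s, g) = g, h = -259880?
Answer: 11072723942/4234155839 ≈ 2.6151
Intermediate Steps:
I = -16782/42607 (I = -87*1/137 - 75*(-1/311) = -87/137 + 75/311 = -16782/42607 ≈ -0.39388)
(A(-700, I) + h)/(293344 - 392721) = (-16782/42607 - 259880)/(293344 - 392721) = -11072723942/42607/(-99377) = -11072723942/42607*(-1/99377) = 11072723942/4234155839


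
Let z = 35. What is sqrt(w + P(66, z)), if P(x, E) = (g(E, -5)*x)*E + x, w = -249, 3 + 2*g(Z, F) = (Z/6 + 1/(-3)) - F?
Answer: sqrt(33918)/2 ≈ 92.084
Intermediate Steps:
g(Z, F) = -5/3 - F/2 + Z/12 (g(Z, F) = -3/2 + ((Z/6 + 1/(-3)) - F)/2 = -3/2 + ((Z*(1/6) + 1*(-1/3)) - F)/2 = -3/2 + ((Z/6 - 1/3) - F)/2 = -3/2 + ((-1/3 + Z/6) - F)/2 = -3/2 + (-1/3 - F + Z/6)/2 = -3/2 + (-1/6 - F/2 + Z/12) = -5/3 - F/2 + Z/12)
P(x, E) = x + E*x*(5/6 + E/12) (P(x, E) = ((-5/3 - 1/2*(-5) + E/12)*x)*E + x = ((-5/3 + 5/2 + E/12)*x)*E + x = ((5/6 + E/12)*x)*E + x = (x*(5/6 + E/12))*E + x = E*x*(5/6 + E/12) + x = x + E*x*(5/6 + E/12))
sqrt(w + P(66, z)) = sqrt(-249 + (1/12)*66*(12 + 35*(10 + 35))) = sqrt(-249 + (1/12)*66*(12 + 35*45)) = sqrt(-249 + (1/12)*66*(12 + 1575)) = sqrt(-249 + (1/12)*66*1587) = sqrt(-249 + 17457/2) = sqrt(16959/2) = sqrt(33918)/2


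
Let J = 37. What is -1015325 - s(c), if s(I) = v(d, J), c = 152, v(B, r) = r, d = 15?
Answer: -1015362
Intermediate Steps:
s(I) = 37
-1015325 - s(c) = -1015325 - 1*37 = -1015325 - 37 = -1015362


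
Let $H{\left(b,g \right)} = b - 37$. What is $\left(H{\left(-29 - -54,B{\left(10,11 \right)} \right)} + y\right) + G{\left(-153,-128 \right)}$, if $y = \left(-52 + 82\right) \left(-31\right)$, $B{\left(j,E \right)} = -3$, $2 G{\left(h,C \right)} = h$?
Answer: $- \frac{2037}{2} \approx -1018.5$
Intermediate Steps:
$G{\left(h,C \right)} = \frac{h}{2}$
$H{\left(b,g \right)} = -37 + b$ ($H{\left(b,g \right)} = b - 37 = -37 + b$)
$y = -930$ ($y = 30 \left(-31\right) = -930$)
$\left(H{\left(-29 - -54,B{\left(10,11 \right)} \right)} + y\right) + G{\left(-153,-128 \right)} = \left(\left(-37 - -25\right) - 930\right) + \frac{1}{2} \left(-153\right) = \left(\left(-37 + \left(-29 + 54\right)\right) - 930\right) - \frac{153}{2} = \left(\left(-37 + 25\right) - 930\right) - \frac{153}{2} = \left(-12 - 930\right) - \frac{153}{2} = -942 - \frac{153}{2} = - \frac{2037}{2}$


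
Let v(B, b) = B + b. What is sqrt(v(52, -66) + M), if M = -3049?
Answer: I*sqrt(3063) ≈ 55.344*I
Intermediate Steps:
sqrt(v(52, -66) + M) = sqrt((52 - 66) - 3049) = sqrt(-14 - 3049) = sqrt(-3063) = I*sqrt(3063)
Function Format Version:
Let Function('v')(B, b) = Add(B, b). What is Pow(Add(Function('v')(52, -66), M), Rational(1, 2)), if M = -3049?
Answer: Mul(I, Pow(3063, Rational(1, 2))) ≈ Mul(55.344, I)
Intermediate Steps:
Pow(Add(Function('v')(52, -66), M), Rational(1, 2)) = Pow(Add(Add(52, -66), -3049), Rational(1, 2)) = Pow(Add(-14, -3049), Rational(1, 2)) = Pow(-3063, Rational(1, 2)) = Mul(I, Pow(3063, Rational(1, 2)))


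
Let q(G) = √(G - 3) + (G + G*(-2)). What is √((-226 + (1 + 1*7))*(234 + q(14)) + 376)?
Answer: √(-47584 - 218*√11) ≈ 219.79*I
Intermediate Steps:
q(G) = √(-3 + G) - G (q(G) = √(-3 + G) + (G - 2*G) = √(-3 + G) - G)
√((-226 + (1 + 1*7))*(234 + q(14)) + 376) = √((-226 + (1 + 1*7))*(234 + (√(-3 + 14) - 1*14)) + 376) = √((-226 + (1 + 7))*(234 + (√11 - 14)) + 376) = √((-226 + 8)*(234 + (-14 + √11)) + 376) = √(-218*(220 + √11) + 376) = √((-47960 - 218*√11) + 376) = √(-47584 - 218*√11)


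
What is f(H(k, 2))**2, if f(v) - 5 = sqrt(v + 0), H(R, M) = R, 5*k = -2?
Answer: (25 + I*sqrt(10))**2/25 ≈ 24.6 + 6.3246*I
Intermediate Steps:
k = -2/5 (k = (1/5)*(-2) = -2/5 ≈ -0.40000)
f(v) = 5 + sqrt(v) (f(v) = 5 + sqrt(v + 0) = 5 + sqrt(v))
f(H(k, 2))**2 = (5 + sqrt(-2/5))**2 = (5 + I*sqrt(10)/5)**2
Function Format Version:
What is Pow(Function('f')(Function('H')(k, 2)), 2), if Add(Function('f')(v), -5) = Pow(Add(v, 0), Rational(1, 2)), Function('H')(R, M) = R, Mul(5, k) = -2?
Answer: Mul(Rational(1, 25), Pow(Add(25, Mul(I, Pow(10, Rational(1, 2)))), 2)) ≈ Add(24.600, Mul(6.3246, I))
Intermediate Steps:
k = Rational(-2, 5) (k = Mul(Rational(1, 5), -2) = Rational(-2, 5) ≈ -0.40000)
Function('f')(v) = Add(5, Pow(v, Rational(1, 2))) (Function('f')(v) = Add(5, Pow(Add(v, 0), Rational(1, 2))) = Add(5, Pow(v, Rational(1, 2))))
Pow(Function('f')(Function('H')(k, 2)), 2) = Pow(Add(5, Pow(Rational(-2, 5), Rational(1, 2))), 2) = Pow(Add(5, Mul(Rational(1, 5), I, Pow(10, Rational(1, 2)))), 2)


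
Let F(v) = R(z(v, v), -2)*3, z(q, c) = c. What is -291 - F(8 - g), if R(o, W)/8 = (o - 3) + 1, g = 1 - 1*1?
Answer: -435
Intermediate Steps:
g = 0 (g = 1 - 1 = 0)
R(o, W) = -16 + 8*o (R(o, W) = 8*((o - 3) + 1) = 8*((-3 + o) + 1) = 8*(-2 + o) = -16 + 8*o)
F(v) = -48 + 24*v (F(v) = (-16 + 8*v)*3 = -48 + 24*v)
-291 - F(8 - g) = -291 - (-48 + 24*(8 - 1*0)) = -291 - (-48 + 24*(8 + 0)) = -291 - (-48 + 24*8) = -291 - (-48 + 192) = -291 - 1*144 = -291 - 144 = -435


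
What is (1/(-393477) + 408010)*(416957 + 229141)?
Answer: 34575406988916454/131159 ≈ 2.6361e+11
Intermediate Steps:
(1/(-393477) + 408010)*(416957 + 229141) = (-1/393477 + 408010)*646098 = (160542550769/393477)*646098 = 34575406988916454/131159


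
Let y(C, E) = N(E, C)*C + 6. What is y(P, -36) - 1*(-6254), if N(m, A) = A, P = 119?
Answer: 20421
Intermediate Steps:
y(C, E) = 6 + C² (y(C, E) = C*C + 6 = C² + 6 = 6 + C²)
y(P, -36) - 1*(-6254) = (6 + 119²) - 1*(-6254) = (6 + 14161) + 6254 = 14167 + 6254 = 20421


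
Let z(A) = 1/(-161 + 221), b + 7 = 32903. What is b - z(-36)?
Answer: 1973759/60 ≈ 32896.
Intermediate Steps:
b = 32896 (b = -7 + 32903 = 32896)
z(A) = 1/60
b - z(-36) = 32896 - 1*1/60 = 32896 - 1/60 = 1973759/60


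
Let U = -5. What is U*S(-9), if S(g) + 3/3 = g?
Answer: 50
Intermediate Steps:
S(g) = -1 + g
U*S(-9) = -5*(-1 - 9) = -5*(-10) = 50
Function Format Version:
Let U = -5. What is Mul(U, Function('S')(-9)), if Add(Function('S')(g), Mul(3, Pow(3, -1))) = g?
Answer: 50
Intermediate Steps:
Function('S')(g) = Add(-1, g)
Mul(U, Function('S')(-9)) = Mul(-5, Add(-1, -9)) = Mul(-5, -10) = 50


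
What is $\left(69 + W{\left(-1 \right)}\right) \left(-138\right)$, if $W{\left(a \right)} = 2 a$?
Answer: $-9246$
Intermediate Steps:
$\left(69 + W{\left(-1 \right)}\right) \left(-138\right) = \left(69 + 2 \left(-1\right)\right) \left(-138\right) = \left(69 - 2\right) \left(-138\right) = 67 \left(-138\right) = -9246$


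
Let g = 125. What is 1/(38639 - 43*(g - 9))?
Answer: 1/33651 ≈ 2.9717e-5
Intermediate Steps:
1/(38639 - 43*(g - 9)) = 1/(38639 - 43*(125 - 9)) = 1/(38639 - 43*116) = 1/(38639 - 4988) = 1/33651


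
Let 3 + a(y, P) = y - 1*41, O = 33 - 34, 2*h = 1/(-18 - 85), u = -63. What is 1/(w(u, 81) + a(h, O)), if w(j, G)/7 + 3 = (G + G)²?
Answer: 206/37830457 ≈ 5.4453e-6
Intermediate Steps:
w(j, G) = -21 + 28*G² (w(j, G) = -21 + 7*(G + G)² = -21 + 7*(2*G)² = -21 + 7*(4*G²) = -21 + 28*G²)
h = -1/206 (h = 1/(2*(-18 - 85)) = (½)/(-103) = (½)*(-1/103) = -1/206 ≈ -0.0048544)
O = -1
a(y, P) = -44 + y (a(y, P) = -3 + (y - 1*41) = -3 + (y - 41) = -3 + (-41 + y) = -44 + y)
1/(w(u, 81) + a(h, O)) = 1/((-21 + 28*81²) + (-44 - 1/206)) = 1/((-21 + 28*6561) - 9065/206) = 1/((-21 + 183708) - 9065/206) = 1/(183687 - 9065/206) = 1/(37830457/206) = 206/37830457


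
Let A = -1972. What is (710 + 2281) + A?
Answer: 1019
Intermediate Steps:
(710 + 2281) + A = (710 + 2281) - 1972 = 2991 - 1972 = 1019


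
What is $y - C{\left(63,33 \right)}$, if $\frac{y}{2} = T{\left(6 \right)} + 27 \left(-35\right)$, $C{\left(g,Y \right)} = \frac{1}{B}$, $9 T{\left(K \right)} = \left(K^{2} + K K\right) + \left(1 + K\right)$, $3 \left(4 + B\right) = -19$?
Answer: $- \frac{522385}{279} \approx -1872.3$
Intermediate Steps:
$B = - \frac{31}{3}$ ($B = -4 + \frac{1}{3} \left(-19\right) = -4 - \frac{19}{3} = - \frac{31}{3} \approx -10.333$)
$T{\left(K \right)} = \frac{1}{9} + \frac{K}{9} + \frac{2 K^{2}}{9}$ ($T{\left(K \right)} = \frac{\left(K^{2} + K K\right) + \left(1 + K\right)}{9} = \frac{\left(K^{2} + K^{2}\right) + \left(1 + K\right)}{9} = \frac{2 K^{2} + \left(1 + K\right)}{9} = \frac{1 + K + 2 K^{2}}{9} = \frac{1}{9} + \frac{K}{9} + \frac{2 K^{2}}{9}$)
$C{\left(g,Y \right)} = - \frac{3}{31}$ ($C{\left(g,Y \right)} = \frac{1}{- \frac{31}{3}} = - \frac{3}{31}$)
$y = - \frac{16852}{9}$ ($y = 2 \left(\left(\frac{1}{9} + \frac{1}{9} \cdot 6 + \frac{2 \cdot 6^{2}}{9}\right) + 27 \left(-35\right)\right) = 2 \left(\left(\frac{1}{9} + \frac{2}{3} + \frac{2}{9} \cdot 36\right) - 945\right) = 2 \left(\left(\frac{1}{9} + \frac{2}{3} + 8\right) - 945\right) = 2 \left(\frac{79}{9} - 945\right) = 2 \left(- \frac{8426}{9}\right) = - \frac{16852}{9} \approx -1872.4$)
$y - C{\left(63,33 \right)} = - \frac{16852}{9} - - \frac{3}{31} = - \frac{16852}{9} + \frac{3}{31} = - \frac{522385}{279}$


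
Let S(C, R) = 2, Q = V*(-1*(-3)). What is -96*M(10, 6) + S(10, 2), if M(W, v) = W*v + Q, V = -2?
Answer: -5182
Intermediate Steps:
Q = -6 (Q = -(-2)*(-3) = -2*3 = -6)
M(W, v) = -6 + W*v (M(W, v) = W*v - 6 = -6 + W*v)
-96*M(10, 6) + S(10, 2) = -96*(-6 + 10*6) + 2 = -96*(-6 + 60) + 2 = -96*54 + 2 = -5184 + 2 = -5182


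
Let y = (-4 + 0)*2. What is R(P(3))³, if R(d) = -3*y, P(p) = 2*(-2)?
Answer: 13824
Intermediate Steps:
P(p) = -4
y = -8 (y = -4*2 = -8)
R(d) = 24 (R(d) = -3*(-8) = 24)
R(P(3))³ = 24³ = 13824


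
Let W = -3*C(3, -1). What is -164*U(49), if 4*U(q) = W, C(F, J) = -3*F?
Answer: -1107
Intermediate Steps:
W = 27 (W = -(-9)*3 = -3*(-9) = 27)
U(q) = 27/4 (U(q) = (¼)*27 = 27/4)
-164*U(49) = -164*27/4 = -1107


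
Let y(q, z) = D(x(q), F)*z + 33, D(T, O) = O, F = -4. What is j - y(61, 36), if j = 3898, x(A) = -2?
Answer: 4009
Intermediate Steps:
y(q, z) = 33 - 4*z (y(q, z) = -4*z + 33 = 33 - 4*z)
j - y(61, 36) = 3898 - (33 - 4*36) = 3898 - (33 - 144) = 3898 - 1*(-111) = 3898 + 111 = 4009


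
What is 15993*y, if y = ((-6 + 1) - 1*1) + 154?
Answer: 2366964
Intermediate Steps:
y = 148 (y = (-5 - 1) + 154 = -6 + 154 = 148)
15993*y = 15993*148 = 2366964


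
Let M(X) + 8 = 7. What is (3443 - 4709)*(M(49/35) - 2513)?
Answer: 3182724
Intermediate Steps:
M(X) = -1 (M(X) = -8 + 7 = -1)
(3443 - 4709)*(M(49/35) - 2513) = (3443 - 4709)*(-1 - 2513) = -1266*(-2514) = 3182724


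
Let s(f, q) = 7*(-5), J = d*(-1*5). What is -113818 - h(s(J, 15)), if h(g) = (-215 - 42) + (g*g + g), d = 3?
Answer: -114751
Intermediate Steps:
J = -15 (J = 3*(-1*5) = 3*(-5) = -15)
s(f, q) = -35
h(g) = -257 + g + g² (h(g) = -257 + (g² + g) = -257 + (g + g²) = -257 + g + g²)
-113818 - h(s(J, 15)) = -113818 - (-257 - 35 + (-35)²) = -113818 - (-257 - 35 + 1225) = -113818 - 1*933 = -113818 - 933 = -114751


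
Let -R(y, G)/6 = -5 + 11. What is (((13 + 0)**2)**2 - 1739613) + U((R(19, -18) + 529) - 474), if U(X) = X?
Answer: -1711033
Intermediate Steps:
R(y, G) = -36 (R(y, G) = -6*(-5 + 11) = -6*6 = -36)
(((13 + 0)**2)**2 - 1739613) + U((R(19, -18) + 529) - 474) = (((13 + 0)**2)**2 - 1739613) + ((-36 + 529) - 474) = ((13**2)**2 - 1739613) + (493 - 474) = (169**2 - 1739613) + 19 = (28561 - 1739613) + 19 = -1711052 + 19 = -1711033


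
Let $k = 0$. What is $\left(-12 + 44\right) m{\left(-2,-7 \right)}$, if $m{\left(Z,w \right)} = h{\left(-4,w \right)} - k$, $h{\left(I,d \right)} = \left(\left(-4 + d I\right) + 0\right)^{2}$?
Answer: $18432$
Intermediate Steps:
$h{\left(I,d \right)} = \left(-4 + I d\right)^{2}$ ($h{\left(I,d \right)} = \left(\left(-4 + I d\right) + 0\right)^{2} = \left(-4 + I d\right)^{2}$)
$m{\left(Z,w \right)} = \left(-4 - 4 w\right)^{2}$ ($m{\left(Z,w \right)} = \left(-4 - 4 w\right)^{2} - 0 = \left(-4 - 4 w\right)^{2} + 0 = \left(-4 - 4 w\right)^{2}$)
$\left(-12 + 44\right) m{\left(-2,-7 \right)} = \left(-12 + 44\right) 16 \left(1 - 7\right)^{2} = 32 \cdot 16 \left(-6\right)^{2} = 32 \cdot 16 \cdot 36 = 32 \cdot 576 = 18432$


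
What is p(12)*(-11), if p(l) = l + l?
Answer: -264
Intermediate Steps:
p(l) = 2*l
p(12)*(-11) = (2*12)*(-11) = 24*(-11) = -264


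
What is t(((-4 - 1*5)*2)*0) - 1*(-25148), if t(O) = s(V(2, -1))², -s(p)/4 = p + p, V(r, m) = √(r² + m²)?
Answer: 25468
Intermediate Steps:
V(r, m) = √(m² + r²)
s(p) = -8*p (s(p) = -4*(p + p) = -8*p)
t(O) = 320 (t(O) = (-8*√((-1)² + 2²))² = (-8*√(1 + 4))² = (-8*√5)² = 320)
t(((-4 - 1*5)*2)*0) - 1*(-25148) = 320 - 1*(-25148) = 320 + 25148 = 25468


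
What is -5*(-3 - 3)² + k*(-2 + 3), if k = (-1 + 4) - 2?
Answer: -179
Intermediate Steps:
k = 1 (k = 3 - 2 = 1)
-5*(-3 - 3)² + k*(-2 + 3) = -5*(-3 - 3)² + 1*(-2 + 3) = -5*(-6)² + 1*1 = -5*36 + 1 = -180 + 1 = -179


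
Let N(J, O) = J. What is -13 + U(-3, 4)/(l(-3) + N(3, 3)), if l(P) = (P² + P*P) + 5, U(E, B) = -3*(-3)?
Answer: -329/26 ≈ -12.654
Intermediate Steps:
U(E, B) = 9
l(P) = 5 + 2*P² (l(P) = (P² + P²) + 5 = 2*P² + 5 = 5 + 2*P²)
-13 + U(-3, 4)/(l(-3) + N(3, 3)) = -13 + 9/((5 + 2*(-3)²) + 3) = -13 + 9/((5 + 2*9) + 3) = -13 + 9/((5 + 18) + 3) = -13 + 9/(23 + 3) = -13 + 9/26 = -329/26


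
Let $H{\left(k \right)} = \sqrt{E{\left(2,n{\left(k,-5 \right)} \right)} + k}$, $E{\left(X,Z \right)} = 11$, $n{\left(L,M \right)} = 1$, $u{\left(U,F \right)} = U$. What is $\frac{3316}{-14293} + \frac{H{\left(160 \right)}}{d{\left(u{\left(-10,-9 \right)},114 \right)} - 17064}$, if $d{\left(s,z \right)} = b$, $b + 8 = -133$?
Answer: $- \frac{3316}{14293} - \frac{\sqrt{19}}{5735} \approx -0.23276$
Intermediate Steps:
$b = -141$ ($b = -8 - 133 = -141$)
$d{\left(s,z \right)} = -141$
$H{\left(k \right)} = \sqrt{11 + k}$
$\frac{3316}{-14293} + \frac{H{\left(160 \right)}}{d{\left(u{\left(-10,-9 \right)},114 \right)} - 17064} = \frac{3316}{-14293} + \frac{\sqrt{11 + 160}}{-141 - 17064} = 3316 \left(- \frac{1}{14293}\right) + \frac{\sqrt{171}}{-17205} = - \frac{3316}{14293} + 3 \sqrt{19} \left(- \frac{1}{17205}\right) = - \frac{3316}{14293} - \frac{\sqrt{19}}{5735}$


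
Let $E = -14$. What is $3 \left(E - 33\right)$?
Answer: $-141$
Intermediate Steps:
$3 \left(E - 33\right) = 3 \left(-14 - 33\right) = 3 \left(-47\right) = -141$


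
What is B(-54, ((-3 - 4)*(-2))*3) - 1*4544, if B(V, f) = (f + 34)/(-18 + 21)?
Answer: -13556/3 ≈ -4518.7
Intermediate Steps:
B(V, f) = 34/3 + f/3 (B(V, f) = (34 + f)/3 = (34 + f)*(⅓) = 34/3 + f/3)
B(-54, ((-3 - 4)*(-2))*3) - 1*4544 = (34/3 + (((-3 - 4)*(-2))*3)/3) - 1*4544 = (34/3 + (-7*(-2)*3)/3) - 4544 = (34/3 + (14*3)/3) - 4544 = (34/3 + (⅓)*42) - 4544 = (34/3 + 14) - 4544 = 76/3 - 4544 = -13556/3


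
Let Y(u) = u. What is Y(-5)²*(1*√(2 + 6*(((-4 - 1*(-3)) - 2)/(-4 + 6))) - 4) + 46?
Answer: -54 + 25*I*√7 ≈ -54.0 + 66.144*I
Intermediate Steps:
Y(-5)²*(1*√(2 + 6*(((-4 - 1*(-3)) - 2)/(-4 + 6))) - 4) + 46 = (-5)²*(1*√(2 + 6*(((-4 - 1*(-3)) - 2)/(-4 + 6))) - 4) + 46 = 25*(1*√(2 + 6*(((-4 + 3) - 2)/2)) - 4) + 46 = 25*(1*√(2 + 6*((-1 - 2)*(½))) - 4) + 46 = 25*(1*√(2 + 6*(-3*½)) - 4) + 46 = 25*(1*√(2 + 6*(-3/2)) - 4) + 46 = 25*(1*√(2 - 9) - 4) + 46 = 25*(1*√(-7) - 4) + 46 = 25*(1*(I*√7) - 4) + 46 = 25*(I*√7 - 4) + 46 = 25*(-4 + I*√7) + 46 = (-100 + 25*I*√7) + 46 = -54 + 25*I*√7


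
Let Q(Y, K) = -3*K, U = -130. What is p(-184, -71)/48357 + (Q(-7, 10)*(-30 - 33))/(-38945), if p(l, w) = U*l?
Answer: 168033934/376652673 ≈ 0.44612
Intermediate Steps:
p(l, w) = -130*l
p(-184, -71)/48357 + (Q(-7, 10)*(-30 - 33))/(-38945) = -130*(-184)/48357 + ((-3*10)*(-30 - 33))/(-38945) = 23920*(1/48357) - 30*(-63)*(-1/38945) = 23920/48357 + 1890*(-1/38945) = 23920/48357 - 378/7789 = 168033934/376652673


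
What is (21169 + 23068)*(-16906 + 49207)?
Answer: 1428899337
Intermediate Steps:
(21169 + 23068)*(-16906 + 49207) = 44237*32301 = 1428899337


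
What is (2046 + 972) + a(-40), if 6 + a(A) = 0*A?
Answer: 3012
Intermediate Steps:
a(A) = -6 (a(A) = -6 + 0*A = -6 + 0 = -6)
(2046 + 972) + a(-40) = (2046 + 972) - 6 = 3018 - 6 = 3012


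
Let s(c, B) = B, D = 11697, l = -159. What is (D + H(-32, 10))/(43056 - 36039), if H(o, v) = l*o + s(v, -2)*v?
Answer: 16765/7017 ≈ 2.3892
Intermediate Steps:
H(o, v) = -159*o - 2*v
(D + H(-32, 10))/(43056 - 36039) = (11697 + (-159*(-32) - 2*10))/(43056 - 36039) = (11697 + (5088 - 20))/7017 = (11697 + 5068)*(1/7017) = 16765*(1/7017) = 16765/7017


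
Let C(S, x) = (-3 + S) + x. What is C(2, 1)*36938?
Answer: 0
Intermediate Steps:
C(S, x) = -3 + S + x
C(2, 1)*36938 = (-3 + 2 + 1)*36938 = 0*36938 = 0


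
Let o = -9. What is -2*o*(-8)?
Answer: -144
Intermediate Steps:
-2*o*(-8) = -2*(-9)*(-8) = 18*(-8) = -144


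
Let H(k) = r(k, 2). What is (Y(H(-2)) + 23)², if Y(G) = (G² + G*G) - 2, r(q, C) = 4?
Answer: 2809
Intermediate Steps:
H(k) = 4
Y(G) = -2 + 2*G² (Y(G) = (G² + G²) - 2 = 2*G² - 2 = -2 + 2*G²)
(Y(H(-2)) + 23)² = ((-2 + 2*4²) + 23)² = ((-2 + 2*16) + 23)² = ((-2 + 32) + 23)² = (30 + 23)² = 53² = 2809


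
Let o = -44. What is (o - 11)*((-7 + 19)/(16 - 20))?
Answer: 165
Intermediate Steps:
(o - 11)*((-7 + 19)/(16 - 20)) = (-44 - 11)*((-7 + 19)/(16 - 20)) = -660/(-4) = -660*(-1)/4 = -55*(-3) = 165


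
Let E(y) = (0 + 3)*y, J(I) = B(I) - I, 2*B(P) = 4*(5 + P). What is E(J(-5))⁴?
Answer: 50625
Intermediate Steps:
B(P) = 10 + 2*P (B(P) = (4*(5 + P))/2 = (20 + 4*P)/2 = 10 + 2*P)
J(I) = 10 + I (J(I) = (10 + 2*I) - I = 10 + I)
E(y) = 3*y
E(J(-5))⁴ = (3*(10 - 5))⁴ = (3*5)⁴ = 15⁴ = 50625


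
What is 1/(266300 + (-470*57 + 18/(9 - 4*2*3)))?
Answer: 5/1197544 ≈ 4.1752e-6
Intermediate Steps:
1/(266300 + (-470*57 + 18/(9 - 4*2*3))) = 1/(266300 + (-26790 + 18/(9 - 8*3))) = 1/(266300 + (-26790 + 18/(9 - 24))) = 1/(266300 + (-26790 + 18/(-15))) = 1/(266300 + (-26790 - 1/15*18)) = 1/(266300 + (-26790 - 6/5)) = 1/(266300 - 133956/5) = 1/(1197544/5) = 5/1197544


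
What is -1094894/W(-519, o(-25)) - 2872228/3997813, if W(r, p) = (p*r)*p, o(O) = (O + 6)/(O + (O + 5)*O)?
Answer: 2735736926077418/2074864947 ≈ 1.3185e+6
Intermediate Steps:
o(O) = (6 + O)/(O + O*(5 + O)) (o(O) = (6 + O)/(O + (5 + O)*O) = (6 + O)/(O + O*(5 + O)))
W(r, p) = r*p**2
-1094894/W(-519, o(-25)) - 2872228/3997813 = -1094894/((-519*(1/(-25))**2)) - 2872228/3997813 = -1094894/((-519*(-1/25)**2)) - 2872228*1/3997813 = -1094894/((-519*1/625)) - 2872228/3997813 = -1094894/(-519/625) - 2872228/3997813 = -1094894*(-625/519) - 2872228/3997813 = 684308750/519 - 2872228/3997813 = 2735736926077418/2074864947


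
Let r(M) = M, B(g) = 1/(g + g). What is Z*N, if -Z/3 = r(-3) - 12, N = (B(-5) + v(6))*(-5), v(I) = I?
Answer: -2655/2 ≈ -1327.5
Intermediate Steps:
B(g) = 1/(2*g)
N = -59/2 (N = ((½)/(-5) + 6)*(-5) = ((½)*(-⅕) + 6)*(-5) = (-⅒ + 6)*(-5) = (59/10)*(-5) = -59/2 ≈ -29.500)
Z = 45 (Z = -3*(-3 - 12) = -3*(-15) = 45)
Z*N = 45*(-59/2) = -2655/2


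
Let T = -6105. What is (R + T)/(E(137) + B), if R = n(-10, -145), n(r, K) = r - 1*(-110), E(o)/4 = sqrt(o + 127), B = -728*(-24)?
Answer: -109291/317986 + 1201*sqrt(66)/7631664 ≈ -0.34242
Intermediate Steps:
B = 17472
E(o) = 4*sqrt(127 + o) (E(o) = 4*sqrt(o + 127) = 4*sqrt(127 + o))
n(r, K) = 110 + r (n(r, K) = r + 110 = 110 + r)
R = 100 (R = 110 - 10 = 100)
(R + T)/(E(137) + B) = (100 - 6105)/(4*sqrt(127 + 137) + 17472) = -6005/(4*sqrt(264) + 17472) = -6005/(4*(2*sqrt(66)) + 17472) = -6005/(8*sqrt(66) + 17472) = -6005/(17472 + 8*sqrt(66))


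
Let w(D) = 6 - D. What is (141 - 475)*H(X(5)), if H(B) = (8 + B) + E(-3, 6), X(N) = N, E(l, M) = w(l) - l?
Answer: -8350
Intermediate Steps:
E(l, M) = 6 - 2*l (E(l, M) = (6 - l) - l = 6 - 2*l)
H(B) = 20 + B (H(B) = (8 + B) + (6 - 2*(-3)) = (8 + B) + (6 + 6) = (8 + B) + 12 = 20 + B)
(141 - 475)*H(X(5)) = (141 - 475)*(20 + 5) = -334*25 = -8350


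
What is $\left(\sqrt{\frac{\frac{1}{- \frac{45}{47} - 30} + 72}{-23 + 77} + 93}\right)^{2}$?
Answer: $\frac{7411723}{78570} \approx 94.333$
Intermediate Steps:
$\left(\sqrt{\frac{\frac{1}{- \frac{45}{47} - 30} + 72}{-23 + 77} + 93}\right)^{2} = \left(\sqrt{\frac{\frac{1}{\left(-45\right) \frac{1}{47} - 30} + 72}{54} + 93}\right)^{2} = \left(\sqrt{\left(\frac{1}{- \frac{45}{47} - 30} + 72\right) \frac{1}{54} + 93}\right)^{2} = \left(\sqrt{\left(\frac{1}{- \frac{1455}{47}} + 72\right) \frac{1}{54} + 93}\right)^{2} = \left(\sqrt{\left(- \frac{47}{1455} + 72\right) \frac{1}{54} + 93}\right)^{2} = \left(\sqrt{\frac{104713}{1455} \cdot \frac{1}{54} + 93}\right)^{2} = \left(\sqrt{\frac{104713}{78570} + 93}\right)^{2} = \left(\sqrt{\frac{7411723}{78570}}\right)^{2} = \left(\frac{\sqrt{7189371310}}{8730}\right)^{2} = \frac{7411723}{78570}$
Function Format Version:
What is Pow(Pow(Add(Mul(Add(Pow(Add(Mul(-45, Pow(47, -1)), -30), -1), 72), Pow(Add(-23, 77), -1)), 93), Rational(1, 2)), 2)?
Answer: Rational(7411723, 78570) ≈ 94.333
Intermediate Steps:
Pow(Pow(Add(Mul(Add(Pow(Add(Mul(-45, Pow(47, -1)), -30), -1), 72), Pow(Add(-23, 77), -1)), 93), Rational(1, 2)), 2) = Pow(Pow(Add(Mul(Add(Pow(Add(Mul(-45, Rational(1, 47)), -30), -1), 72), Pow(54, -1)), 93), Rational(1, 2)), 2) = Pow(Pow(Add(Mul(Add(Pow(Add(Rational(-45, 47), -30), -1), 72), Rational(1, 54)), 93), Rational(1, 2)), 2) = Pow(Pow(Add(Mul(Add(Pow(Rational(-1455, 47), -1), 72), Rational(1, 54)), 93), Rational(1, 2)), 2) = Pow(Pow(Add(Mul(Add(Rational(-47, 1455), 72), Rational(1, 54)), 93), Rational(1, 2)), 2) = Pow(Pow(Add(Mul(Rational(104713, 1455), Rational(1, 54)), 93), Rational(1, 2)), 2) = Pow(Pow(Add(Rational(104713, 78570), 93), Rational(1, 2)), 2) = Pow(Pow(Rational(7411723, 78570), Rational(1, 2)), 2) = Pow(Mul(Rational(1, 8730), Pow(7189371310, Rational(1, 2))), 2) = Rational(7411723, 78570)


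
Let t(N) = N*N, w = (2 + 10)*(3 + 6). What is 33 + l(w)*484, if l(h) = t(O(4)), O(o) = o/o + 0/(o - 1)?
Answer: 517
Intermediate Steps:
O(o) = 1 (O(o) = 1 + 0/(-1 + o) = 1 + 0 = 1)
w = 108 (w = 12*9 = 108)
t(N) = N**2
l(h) = 1 (l(h) = 1**2 = 1)
33 + l(w)*484 = 33 + 1*484 = 33 + 484 = 517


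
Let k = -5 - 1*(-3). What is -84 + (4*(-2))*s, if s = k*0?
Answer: -84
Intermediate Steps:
k = -2 (k = -5 + 3 = -2)
s = 0 (s = -2*0 = 0)
-84 + (4*(-2))*s = -84 + (4*(-2))*0 = -84 - 8*0 = -84 + 0 = -84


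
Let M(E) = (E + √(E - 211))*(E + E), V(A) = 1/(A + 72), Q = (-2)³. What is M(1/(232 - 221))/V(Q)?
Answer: 128/121 + 512*I*√1595/121 ≈ 1.0579 + 168.99*I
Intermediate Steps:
Q = -8
V(A) = 1/(72 + A)
M(E) = 2*E*(E + √(-211 + E)) (M(E) = (E + √(-211 + E))*(2*E) = 2*E*(E + √(-211 + E)))
M(1/(232 - 221))/V(Q) = (2*(1/(232 - 221) + √(-211 + 1/(232 - 221)))/(232 - 221))/(1/(72 - 8)) = (2*(1/11 + √(-211 + 1/11))/11)/(1/64) = (2*(1/11)*(1/11 + √(-211 + 1/11)))/(1/64) = (2*(1/11)*(1/11 + √(-2320/11)))*64 = (2*(1/11)*(1/11 + 4*I*√1595/11))*64 = (2/121 + 8*I*√1595/121)*64 = 128/121 + 512*I*√1595/121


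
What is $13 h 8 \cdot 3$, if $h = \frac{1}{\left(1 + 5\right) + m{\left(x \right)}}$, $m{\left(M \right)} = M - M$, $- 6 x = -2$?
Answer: $52$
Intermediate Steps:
$x = \frac{1}{3}$ ($x = \left(- \frac{1}{6}\right) \left(-2\right) = \frac{1}{3} \approx 0.33333$)
$m{\left(M \right)} = 0$
$h = \frac{1}{6}$ ($h = \frac{1}{\left(1 + 5\right) + 0} = \frac{1}{6 + 0} = \frac{1}{6} \approx 0.16667$)
$13 h 8 \cdot 3 = 13 \cdot \frac{1}{6} \cdot 8 \cdot 3 = \frac{13}{6} \cdot 24 = 52$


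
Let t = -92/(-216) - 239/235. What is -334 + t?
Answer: -4245961/12690 ≈ -334.59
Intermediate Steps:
t = -7501/12690 (t = -92*(-1/216) - 239*1/235 = 23/54 - 239/235 = -7501/12690 ≈ -0.59109)
-334 + t = -334 - 7501/12690 = -4245961/12690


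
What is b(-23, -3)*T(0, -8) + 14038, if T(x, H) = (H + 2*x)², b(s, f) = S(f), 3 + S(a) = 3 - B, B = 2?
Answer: 13910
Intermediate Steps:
S(a) = -2 (S(a) = -3 + (3 - 1*2) = -3 + (3 - 2) = -3 + 1 = -2)
b(s, f) = -2
b(-23, -3)*T(0, -8) + 14038 = -2*(-8 + 2*0)² + 14038 = -2*(-8 + 0)² + 14038 = -2*(-8)² + 14038 = -2*64 + 14038 = -128 + 14038 = 13910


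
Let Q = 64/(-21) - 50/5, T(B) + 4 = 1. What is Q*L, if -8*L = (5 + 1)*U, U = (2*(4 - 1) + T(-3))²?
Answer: 1233/14 ≈ 88.071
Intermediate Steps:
T(B) = -3 (T(B) = -4 + 1 = -3)
U = 9 (U = (2*(4 - 1) - 3)² = (2*3 - 3)² = (6 - 3)² = 3² = 9)
L = -27/4 (L = -(5 + 1)*9/8 = -3*9/4 = -⅛*54 = -27/4 ≈ -6.7500)
Q = -274/21 (Q = 64*(-1/21) - 50*⅕ = -64/21 - 10 = -274/21 ≈ -13.048)
Q*L = -274/21*(-27/4) = 1233/14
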